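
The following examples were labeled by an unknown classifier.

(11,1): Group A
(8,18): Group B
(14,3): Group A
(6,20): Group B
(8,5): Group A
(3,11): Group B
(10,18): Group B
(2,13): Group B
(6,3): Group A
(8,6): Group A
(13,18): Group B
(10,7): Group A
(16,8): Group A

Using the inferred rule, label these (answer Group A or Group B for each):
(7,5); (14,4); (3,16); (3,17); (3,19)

The classifier is using: first > second.
(7,5): Group A (7 > 5). (14,4): Group A (14 > 4). (3,16): Group B (3 < 16). (3,17): Group B (3 < 17). (3,19): Group B (3 < 19).

Group A, Group A, Group B, Group B, Group B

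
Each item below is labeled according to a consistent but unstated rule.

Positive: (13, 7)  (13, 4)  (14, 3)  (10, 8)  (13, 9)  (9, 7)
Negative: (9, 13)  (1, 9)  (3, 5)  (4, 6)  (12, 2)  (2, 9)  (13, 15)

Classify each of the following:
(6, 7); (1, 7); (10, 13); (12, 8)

The distinguishing property — first > second AND sum ≥ 16 — holds for all the 'Positive' cases and none of the 'Negative' cases.
(6, 7) → 6 < 7, 6+7 = 13 → Negative.
(1, 7) → 1 < 7, 1+7 = 8 → Negative.
(10, 13) → 10 < 13, 10+13 = 23 → Negative.
(12, 8) → 12 > 8, 12+8 = 20 → Positive.

Negative, Negative, Negative, Positive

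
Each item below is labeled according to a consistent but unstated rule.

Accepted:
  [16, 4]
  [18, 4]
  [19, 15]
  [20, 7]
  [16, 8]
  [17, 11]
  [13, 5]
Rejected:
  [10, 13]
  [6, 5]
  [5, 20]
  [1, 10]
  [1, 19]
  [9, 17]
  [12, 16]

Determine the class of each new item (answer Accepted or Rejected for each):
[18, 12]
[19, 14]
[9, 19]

Accepted, Accepted, Rejected

Every 'Accepted' example satisfies: first ≥ 13. None of the 'Rejected' examples do.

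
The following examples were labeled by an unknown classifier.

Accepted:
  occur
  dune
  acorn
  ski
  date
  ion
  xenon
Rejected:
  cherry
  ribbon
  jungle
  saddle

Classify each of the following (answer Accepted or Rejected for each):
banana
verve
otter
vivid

The classifier is using: length ≤ 5.

Rejected, Accepted, Accepted, Accepted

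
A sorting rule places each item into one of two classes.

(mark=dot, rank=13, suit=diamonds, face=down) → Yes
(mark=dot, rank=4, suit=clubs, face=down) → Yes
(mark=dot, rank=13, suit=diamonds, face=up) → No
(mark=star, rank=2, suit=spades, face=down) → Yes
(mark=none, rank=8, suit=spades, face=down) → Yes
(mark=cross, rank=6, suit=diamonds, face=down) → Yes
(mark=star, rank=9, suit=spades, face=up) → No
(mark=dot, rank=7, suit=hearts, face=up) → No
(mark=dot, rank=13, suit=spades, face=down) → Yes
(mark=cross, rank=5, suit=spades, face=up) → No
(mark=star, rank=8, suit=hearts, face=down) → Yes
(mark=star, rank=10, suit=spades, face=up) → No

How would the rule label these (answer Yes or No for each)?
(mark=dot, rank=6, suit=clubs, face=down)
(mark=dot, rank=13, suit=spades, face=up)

Yes, No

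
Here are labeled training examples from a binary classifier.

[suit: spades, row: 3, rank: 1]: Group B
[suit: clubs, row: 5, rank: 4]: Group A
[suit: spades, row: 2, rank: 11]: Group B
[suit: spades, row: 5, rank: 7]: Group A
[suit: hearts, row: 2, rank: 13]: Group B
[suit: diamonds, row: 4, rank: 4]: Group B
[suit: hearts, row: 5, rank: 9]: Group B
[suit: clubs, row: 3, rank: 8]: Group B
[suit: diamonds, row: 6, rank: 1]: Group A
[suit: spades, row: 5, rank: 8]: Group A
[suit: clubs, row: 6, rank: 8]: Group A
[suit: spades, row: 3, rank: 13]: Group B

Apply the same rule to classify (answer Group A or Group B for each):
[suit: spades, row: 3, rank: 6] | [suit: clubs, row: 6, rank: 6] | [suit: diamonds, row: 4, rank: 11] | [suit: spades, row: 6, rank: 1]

All 'Group A' examples share one property — rank ≤ 8 AND row ≥ 5 — and every 'Group B' example lacks it.
[suit: spades, row: 3, rank: 6] → rank = 6, row = 3 → Group B.
[suit: clubs, row: 6, rank: 6] → rank = 6, row = 6 → Group A.
[suit: diamonds, row: 4, rank: 11] → rank = 11, row = 4 → Group B.
[suit: spades, row: 6, rank: 1] → rank = 1, row = 6 → Group A.

Group B, Group A, Group B, Group A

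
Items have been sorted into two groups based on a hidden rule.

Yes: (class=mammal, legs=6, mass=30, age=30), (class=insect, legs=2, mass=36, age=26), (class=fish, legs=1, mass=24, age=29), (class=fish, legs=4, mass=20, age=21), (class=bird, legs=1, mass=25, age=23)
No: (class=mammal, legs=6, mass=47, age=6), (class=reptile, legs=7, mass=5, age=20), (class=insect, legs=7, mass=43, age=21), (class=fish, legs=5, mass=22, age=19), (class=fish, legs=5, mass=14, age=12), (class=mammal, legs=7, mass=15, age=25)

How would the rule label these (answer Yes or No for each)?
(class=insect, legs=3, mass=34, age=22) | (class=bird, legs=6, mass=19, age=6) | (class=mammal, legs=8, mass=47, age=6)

Yes, No, No

The distinguishing property — legs ≤ 6 AND age ≥ 20 — holds for all the 'Yes' cases and none of the 'No' cases.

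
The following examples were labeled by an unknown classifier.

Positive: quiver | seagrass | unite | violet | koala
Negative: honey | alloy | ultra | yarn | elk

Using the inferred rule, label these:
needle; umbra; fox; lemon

Positive, Negative, Negative, Negative

The distinguishing property — has ≥ 3 vowels — holds for all the 'Positive' cases and none of the 'Negative' cases.
needle: 3 vowels, checks out → Positive. umbra: 2 vowels, does not satisfy this → Negative. fox: 1 vowel, does not satisfy this → Negative. lemon: 2 vowels, does not satisfy this → Negative.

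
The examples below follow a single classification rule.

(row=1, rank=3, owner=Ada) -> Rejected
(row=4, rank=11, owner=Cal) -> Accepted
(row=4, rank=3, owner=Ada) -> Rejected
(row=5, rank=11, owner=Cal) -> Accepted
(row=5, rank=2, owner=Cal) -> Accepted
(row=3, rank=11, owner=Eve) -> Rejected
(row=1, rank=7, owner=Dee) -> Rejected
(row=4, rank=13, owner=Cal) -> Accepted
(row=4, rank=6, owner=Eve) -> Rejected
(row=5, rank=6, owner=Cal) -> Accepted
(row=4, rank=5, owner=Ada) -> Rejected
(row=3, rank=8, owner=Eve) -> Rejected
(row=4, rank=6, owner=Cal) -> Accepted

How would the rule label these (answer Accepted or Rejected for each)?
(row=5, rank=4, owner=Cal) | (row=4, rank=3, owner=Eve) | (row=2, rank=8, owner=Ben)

The simplest hypothesis consistent with all the labels is: owner is Cal.
(row=5, rank=4, owner=Cal): owner is Cal — satisfies this, so Accepted.
(row=4, rank=3, owner=Eve): owner is Eve — doesn't match, so Rejected.
(row=2, rank=8, owner=Ben): owner is Ben — doesn't match, so Rejected.

Accepted, Rejected, Rejected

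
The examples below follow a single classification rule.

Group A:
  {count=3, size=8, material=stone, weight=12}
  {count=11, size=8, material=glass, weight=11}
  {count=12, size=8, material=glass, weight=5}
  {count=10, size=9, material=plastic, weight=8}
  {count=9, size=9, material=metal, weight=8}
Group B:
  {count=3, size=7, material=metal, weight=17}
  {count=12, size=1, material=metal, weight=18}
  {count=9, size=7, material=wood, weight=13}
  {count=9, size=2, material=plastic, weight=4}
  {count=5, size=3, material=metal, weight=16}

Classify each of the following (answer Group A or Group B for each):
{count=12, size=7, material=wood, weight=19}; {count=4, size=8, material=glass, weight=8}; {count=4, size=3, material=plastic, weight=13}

The rule appears to be: size ≥ 8.
{count=12, size=7, material=wood, weight=19}: size = 7 — does not fit, so Group B.
{count=4, size=8, material=glass, weight=8}: size = 8 — has this property, so Group A.
{count=4, size=3, material=plastic, weight=13}: size = 3 — does not fit, so Group B.

Group B, Group A, Group B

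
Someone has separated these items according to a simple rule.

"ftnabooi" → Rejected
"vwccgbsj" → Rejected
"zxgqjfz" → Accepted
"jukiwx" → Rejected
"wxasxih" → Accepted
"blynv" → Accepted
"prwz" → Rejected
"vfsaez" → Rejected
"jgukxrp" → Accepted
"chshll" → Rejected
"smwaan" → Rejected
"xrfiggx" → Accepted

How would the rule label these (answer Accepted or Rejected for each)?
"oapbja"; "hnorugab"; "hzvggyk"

Rejected, Rejected, Accepted

All 'Accepted' examples share one property — odd length — and every 'Rejected' example lacks it.
"oapbja": Rejected (length 6).
"hnorugab": Rejected (length 8).
"hzvggyk": Accepted (length 7).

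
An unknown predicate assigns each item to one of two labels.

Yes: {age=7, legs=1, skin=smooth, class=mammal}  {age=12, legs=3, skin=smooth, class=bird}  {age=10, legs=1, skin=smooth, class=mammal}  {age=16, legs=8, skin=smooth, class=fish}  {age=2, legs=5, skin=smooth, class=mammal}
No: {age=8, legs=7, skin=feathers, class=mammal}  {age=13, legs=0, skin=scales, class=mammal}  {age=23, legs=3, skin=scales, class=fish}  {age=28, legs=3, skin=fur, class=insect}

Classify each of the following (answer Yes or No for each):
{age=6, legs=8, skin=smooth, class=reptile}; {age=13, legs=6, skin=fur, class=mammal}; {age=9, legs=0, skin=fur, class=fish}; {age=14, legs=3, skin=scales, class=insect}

Yes, No, No, No

Rule: skin is smooth. This holds for each 'Yes' example and fails for each 'No' one.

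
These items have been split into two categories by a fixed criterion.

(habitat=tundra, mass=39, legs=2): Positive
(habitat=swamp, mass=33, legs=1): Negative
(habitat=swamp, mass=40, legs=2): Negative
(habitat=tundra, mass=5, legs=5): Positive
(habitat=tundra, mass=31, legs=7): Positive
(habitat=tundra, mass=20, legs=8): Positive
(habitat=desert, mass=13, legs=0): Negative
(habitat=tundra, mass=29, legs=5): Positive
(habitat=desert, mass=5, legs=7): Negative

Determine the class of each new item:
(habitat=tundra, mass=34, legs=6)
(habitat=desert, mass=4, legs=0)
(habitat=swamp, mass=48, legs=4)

Positive, Negative, Negative

The rule appears to be: habitat is tundra.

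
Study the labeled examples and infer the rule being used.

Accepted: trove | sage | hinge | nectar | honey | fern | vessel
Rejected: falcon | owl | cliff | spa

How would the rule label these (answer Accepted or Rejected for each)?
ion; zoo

Checking candidate rules against both groups, what survives is: contains 'e'.

Rejected, Rejected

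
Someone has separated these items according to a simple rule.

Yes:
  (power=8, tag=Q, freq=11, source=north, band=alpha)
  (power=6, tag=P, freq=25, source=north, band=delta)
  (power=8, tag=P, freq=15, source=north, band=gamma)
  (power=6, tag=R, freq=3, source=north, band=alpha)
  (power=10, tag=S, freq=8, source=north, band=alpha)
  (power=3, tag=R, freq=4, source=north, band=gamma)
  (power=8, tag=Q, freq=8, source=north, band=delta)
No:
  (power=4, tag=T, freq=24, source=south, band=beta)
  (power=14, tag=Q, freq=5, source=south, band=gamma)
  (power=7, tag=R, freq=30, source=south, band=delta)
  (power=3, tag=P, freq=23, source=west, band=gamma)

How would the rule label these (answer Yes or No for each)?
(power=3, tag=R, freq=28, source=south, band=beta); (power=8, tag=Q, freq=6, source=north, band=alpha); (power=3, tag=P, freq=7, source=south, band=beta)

The common property of the 'Yes' items is: source is north. No 'No' item has it.
(power=3, tag=R, freq=28, source=south, band=beta): No (source is south). (power=8, tag=Q, freq=6, source=north, band=alpha): Yes (source is north). (power=3, tag=P, freq=7, source=south, band=beta): No (source is south).

No, Yes, No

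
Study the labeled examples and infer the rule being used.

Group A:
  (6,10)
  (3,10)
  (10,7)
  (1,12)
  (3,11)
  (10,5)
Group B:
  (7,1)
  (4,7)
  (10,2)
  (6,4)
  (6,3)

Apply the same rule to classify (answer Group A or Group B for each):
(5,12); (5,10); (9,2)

Group A, Group A, Group B

The common property of the 'Group A' items is: sum ≥ 13. No 'Group B' item has it.
(5,12) → 5+12 = 17 → Group A.
(5,10) → 5+10 = 15 → Group A.
(9,2) → 9+2 = 11 → Group B.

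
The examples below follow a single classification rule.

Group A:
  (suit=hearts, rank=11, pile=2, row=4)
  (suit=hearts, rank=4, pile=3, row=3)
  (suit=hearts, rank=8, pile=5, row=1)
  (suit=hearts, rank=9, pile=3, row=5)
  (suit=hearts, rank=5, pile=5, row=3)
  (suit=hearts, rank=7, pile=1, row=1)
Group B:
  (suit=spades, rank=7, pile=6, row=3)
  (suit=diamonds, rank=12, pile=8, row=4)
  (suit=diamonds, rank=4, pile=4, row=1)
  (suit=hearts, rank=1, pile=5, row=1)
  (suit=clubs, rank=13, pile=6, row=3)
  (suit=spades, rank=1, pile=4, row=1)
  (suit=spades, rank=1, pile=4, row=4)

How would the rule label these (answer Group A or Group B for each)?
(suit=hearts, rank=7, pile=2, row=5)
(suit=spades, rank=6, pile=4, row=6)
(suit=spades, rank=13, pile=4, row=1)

The distinguishing property — suit is hearts AND rank ≥ 4 — holds for all the 'Group A' cases and none of the 'Group B' cases.
(suit=hearts, rank=7, pile=2, row=5): Group A (suit is hearts, rank = 7). (suit=spades, rank=6, pile=4, row=6): Group B (suit is spades, rank = 6). (suit=spades, rank=13, pile=4, row=1): Group B (suit is spades, rank = 13).

Group A, Group B, Group B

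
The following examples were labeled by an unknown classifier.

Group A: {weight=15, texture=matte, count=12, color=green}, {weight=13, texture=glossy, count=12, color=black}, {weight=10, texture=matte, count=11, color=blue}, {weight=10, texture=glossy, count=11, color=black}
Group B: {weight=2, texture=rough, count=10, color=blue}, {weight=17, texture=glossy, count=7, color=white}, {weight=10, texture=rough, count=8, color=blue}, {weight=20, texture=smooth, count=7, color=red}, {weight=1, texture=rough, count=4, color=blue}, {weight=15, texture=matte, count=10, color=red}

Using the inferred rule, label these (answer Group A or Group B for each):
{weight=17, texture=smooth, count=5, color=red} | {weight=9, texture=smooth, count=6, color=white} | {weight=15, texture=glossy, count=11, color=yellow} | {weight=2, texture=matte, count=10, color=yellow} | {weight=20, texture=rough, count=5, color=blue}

Group B, Group B, Group A, Group B, Group B

Rule: count ≥ 11. This holds for each 'Group A' example and fails for each 'Group B' one.
{weight=17, texture=smooth, count=5, color=red}: count = 5, does not pass → Group B. {weight=9, texture=smooth, count=6, color=white}: count = 6, does not pass → Group B. {weight=15, texture=glossy, count=11, color=yellow}: count = 11, meets the rule → Group A. {weight=2, texture=matte, count=10, color=yellow}: count = 10, does not pass → Group B. {weight=20, texture=rough, count=5, color=blue}: count = 5, does not pass → Group B.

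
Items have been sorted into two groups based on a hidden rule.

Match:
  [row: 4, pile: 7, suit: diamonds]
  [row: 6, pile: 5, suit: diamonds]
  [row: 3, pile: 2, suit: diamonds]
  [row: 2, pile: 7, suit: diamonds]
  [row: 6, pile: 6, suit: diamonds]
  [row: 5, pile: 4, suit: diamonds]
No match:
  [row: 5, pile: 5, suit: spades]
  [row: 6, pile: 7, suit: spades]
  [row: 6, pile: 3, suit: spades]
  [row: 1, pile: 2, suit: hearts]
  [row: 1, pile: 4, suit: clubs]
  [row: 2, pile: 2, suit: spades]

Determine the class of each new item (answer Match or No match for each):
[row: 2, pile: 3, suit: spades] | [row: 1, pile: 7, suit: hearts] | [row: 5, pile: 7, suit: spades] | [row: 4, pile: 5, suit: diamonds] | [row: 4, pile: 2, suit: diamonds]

One predicate separates the groups cleanly: suit is diamonds.
[row: 2, pile: 3, suit: spades]: No match (suit is spades).
[row: 1, pile: 7, suit: hearts]: No match (suit is hearts).
[row: 5, pile: 7, suit: spades]: No match (suit is spades).
[row: 4, pile: 5, suit: diamonds]: Match (suit is diamonds).
[row: 4, pile: 2, suit: diamonds]: Match (suit is diamonds).

No match, No match, No match, Match, Match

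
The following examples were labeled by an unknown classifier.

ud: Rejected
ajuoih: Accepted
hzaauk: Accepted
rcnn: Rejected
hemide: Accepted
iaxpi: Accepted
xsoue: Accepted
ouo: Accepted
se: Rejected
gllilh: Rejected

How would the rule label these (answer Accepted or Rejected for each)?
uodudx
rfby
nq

Accepted, Rejected, Rejected

The simplest hypothesis consistent with all the labels is: has ≥ 2 vowels.
uodudx: 3 vowels, meets the rule → Accepted. rfby: 0 vowels, does not fit → Rejected. nq: 0 vowels, does not fit → Rejected.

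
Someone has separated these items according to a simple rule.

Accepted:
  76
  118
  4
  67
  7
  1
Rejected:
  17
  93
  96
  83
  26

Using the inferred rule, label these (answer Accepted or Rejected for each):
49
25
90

The common property of the 'Accepted' items is: ≡ 1 (mod 3). No 'Rejected' item has it.
Accepted: 49, since 49 mod 3 = 1.
Accepted: 25, since 25 mod 3 = 1.
Rejected: 90, since 90 mod 3 = 0.

Accepted, Accepted, Rejected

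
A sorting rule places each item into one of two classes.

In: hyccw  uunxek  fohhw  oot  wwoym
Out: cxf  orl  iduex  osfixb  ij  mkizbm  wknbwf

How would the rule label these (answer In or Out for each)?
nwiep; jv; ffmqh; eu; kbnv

Out, Out, In, Out, Out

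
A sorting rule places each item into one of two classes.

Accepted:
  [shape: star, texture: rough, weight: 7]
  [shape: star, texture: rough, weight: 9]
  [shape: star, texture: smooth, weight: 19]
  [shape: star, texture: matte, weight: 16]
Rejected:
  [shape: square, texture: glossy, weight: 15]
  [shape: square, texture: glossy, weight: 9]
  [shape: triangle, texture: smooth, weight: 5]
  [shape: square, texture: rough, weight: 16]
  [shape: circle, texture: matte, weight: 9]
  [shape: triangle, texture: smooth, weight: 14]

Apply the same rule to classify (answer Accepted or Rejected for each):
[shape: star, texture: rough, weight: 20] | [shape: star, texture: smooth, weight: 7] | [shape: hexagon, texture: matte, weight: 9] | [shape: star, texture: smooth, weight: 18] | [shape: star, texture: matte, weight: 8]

Accepted, Accepted, Rejected, Accepted, Accepted

Checking candidate rules against both groups, what survives is: shape is star.
[shape: star, texture: rough, weight: 20]: shape is star, meets the rule → Accepted.
[shape: star, texture: smooth, weight: 7]: shape is star, meets the rule → Accepted.
[shape: hexagon, texture: matte, weight: 9]: shape is hexagon, fails the rule → Rejected.
[shape: star, texture: smooth, weight: 18]: shape is star, meets the rule → Accepted.
[shape: star, texture: matte, weight: 8]: shape is star, meets the rule → Accepted.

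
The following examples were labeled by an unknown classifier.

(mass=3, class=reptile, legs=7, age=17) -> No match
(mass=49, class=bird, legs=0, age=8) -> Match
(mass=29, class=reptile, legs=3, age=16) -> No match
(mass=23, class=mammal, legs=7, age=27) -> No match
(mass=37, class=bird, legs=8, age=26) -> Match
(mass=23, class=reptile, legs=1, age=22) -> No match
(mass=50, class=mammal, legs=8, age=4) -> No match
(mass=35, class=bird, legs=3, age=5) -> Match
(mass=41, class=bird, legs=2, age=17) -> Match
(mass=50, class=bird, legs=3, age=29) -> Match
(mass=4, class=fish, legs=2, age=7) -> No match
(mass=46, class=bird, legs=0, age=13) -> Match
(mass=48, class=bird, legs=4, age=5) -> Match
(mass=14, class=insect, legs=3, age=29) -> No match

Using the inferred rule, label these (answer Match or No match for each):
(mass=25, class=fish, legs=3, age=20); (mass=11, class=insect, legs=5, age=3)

No match, No match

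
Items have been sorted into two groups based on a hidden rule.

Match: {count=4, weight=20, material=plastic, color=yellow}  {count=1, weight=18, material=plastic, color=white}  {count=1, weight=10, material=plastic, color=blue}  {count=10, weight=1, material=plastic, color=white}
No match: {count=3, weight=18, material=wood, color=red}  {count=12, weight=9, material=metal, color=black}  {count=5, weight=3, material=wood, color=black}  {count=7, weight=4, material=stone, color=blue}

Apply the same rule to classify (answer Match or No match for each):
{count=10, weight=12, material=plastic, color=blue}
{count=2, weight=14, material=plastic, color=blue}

Match, Match

'Match' ⟺ material is plastic.
{count=10, weight=12, material=plastic, color=blue}: Match (material is plastic).
{count=2, weight=14, material=plastic, color=blue}: Match (material is plastic).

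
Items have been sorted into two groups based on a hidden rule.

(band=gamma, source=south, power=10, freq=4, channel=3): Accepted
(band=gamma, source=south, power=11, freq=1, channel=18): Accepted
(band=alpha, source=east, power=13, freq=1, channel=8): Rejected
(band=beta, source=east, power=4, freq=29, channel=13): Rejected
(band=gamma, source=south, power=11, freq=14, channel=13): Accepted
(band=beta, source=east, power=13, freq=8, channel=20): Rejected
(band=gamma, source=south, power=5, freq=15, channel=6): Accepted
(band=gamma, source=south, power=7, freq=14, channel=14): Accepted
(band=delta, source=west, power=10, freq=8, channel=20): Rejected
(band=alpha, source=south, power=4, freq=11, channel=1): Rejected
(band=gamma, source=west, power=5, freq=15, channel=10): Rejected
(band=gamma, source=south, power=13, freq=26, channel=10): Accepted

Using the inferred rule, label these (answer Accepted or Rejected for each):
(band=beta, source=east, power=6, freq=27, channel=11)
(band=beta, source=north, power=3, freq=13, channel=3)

Rejected, Rejected

'Accepted' ⟺ band is gamma AND source is south.
(band=beta, source=east, power=6, freq=27, channel=11): Rejected (band is beta, source is east). (band=beta, source=north, power=3, freq=13, channel=3): Rejected (band is beta, source is north).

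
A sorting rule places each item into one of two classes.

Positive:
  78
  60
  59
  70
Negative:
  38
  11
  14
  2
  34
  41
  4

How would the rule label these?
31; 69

Negative, Positive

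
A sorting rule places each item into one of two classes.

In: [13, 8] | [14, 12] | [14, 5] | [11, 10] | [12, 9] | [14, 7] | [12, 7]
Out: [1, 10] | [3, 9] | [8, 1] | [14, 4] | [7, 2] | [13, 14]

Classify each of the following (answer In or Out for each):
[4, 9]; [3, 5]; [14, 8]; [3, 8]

The simplest hypothesis consistent with all the labels is: first > second AND sum ≥ 19.
[4, 9]: 4 < 9, 4+9 = 13 — lacks this property, so Out. [3, 5]: 3 < 5, 3+5 = 8 — lacks this property, so Out. [14, 8]: 14 > 8, 14+8 = 22 — satisfies this, so In. [3, 8]: 3 < 8, 3+8 = 11 — lacks this property, so Out.

Out, Out, In, Out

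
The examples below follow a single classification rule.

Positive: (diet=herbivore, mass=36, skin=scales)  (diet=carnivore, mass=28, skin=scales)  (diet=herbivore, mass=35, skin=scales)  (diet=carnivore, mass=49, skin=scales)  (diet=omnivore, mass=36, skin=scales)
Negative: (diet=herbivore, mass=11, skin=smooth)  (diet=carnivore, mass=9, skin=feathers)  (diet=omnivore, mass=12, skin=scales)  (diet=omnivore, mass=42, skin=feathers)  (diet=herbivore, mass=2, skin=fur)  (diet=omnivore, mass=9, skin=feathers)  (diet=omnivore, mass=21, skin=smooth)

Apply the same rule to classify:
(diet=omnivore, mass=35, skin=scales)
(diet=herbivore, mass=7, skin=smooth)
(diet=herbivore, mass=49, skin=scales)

Positive, Negative, Positive

The common property of the 'Positive' items is: skin is scales AND mass ≥ 21. No 'Negative' item has it.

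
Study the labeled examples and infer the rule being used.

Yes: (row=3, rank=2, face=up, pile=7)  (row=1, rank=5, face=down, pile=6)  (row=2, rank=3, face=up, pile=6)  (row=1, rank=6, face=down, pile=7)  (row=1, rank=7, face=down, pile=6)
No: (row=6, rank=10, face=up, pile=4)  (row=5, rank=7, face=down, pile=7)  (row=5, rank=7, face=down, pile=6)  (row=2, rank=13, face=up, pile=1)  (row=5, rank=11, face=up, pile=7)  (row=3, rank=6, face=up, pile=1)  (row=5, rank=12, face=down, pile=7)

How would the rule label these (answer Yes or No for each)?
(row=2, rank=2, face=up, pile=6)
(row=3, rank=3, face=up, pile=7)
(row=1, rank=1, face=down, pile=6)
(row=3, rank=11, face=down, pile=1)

Yes, Yes, Yes, No

Rule: row ≤ 3 AND pile ≥ 4. This holds for each 'Yes' example and fails for each 'No' one.
Yes: (row=2, rank=2, face=up, pile=6), since row = 2, pile = 6.
Yes: (row=3, rank=3, face=up, pile=7), since row = 3, pile = 7.
Yes: (row=1, rank=1, face=down, pile=6), since row = 1, pile = 6.
No: (row=3, rank=11, face=down, pile=1), since row = 3, pile = 1.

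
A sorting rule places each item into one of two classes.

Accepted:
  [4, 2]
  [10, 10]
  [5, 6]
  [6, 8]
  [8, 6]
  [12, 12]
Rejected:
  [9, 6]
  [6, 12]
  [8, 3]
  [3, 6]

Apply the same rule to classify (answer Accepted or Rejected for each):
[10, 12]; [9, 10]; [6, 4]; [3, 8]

Accepted, Accepted, Accepted, Rejected

Every 'Accepted' example satisfies: |first − second| ≤ 2. None of the 'Rejected' examples do.
[10, 12] → |10−12| = 2 → Accepted. [9, 10] → |9−10| = 1 → Accepted. [6, 4] → |6−4| = 2 → Accepted. [3, 8] → |3−8| = 5 → Rejected.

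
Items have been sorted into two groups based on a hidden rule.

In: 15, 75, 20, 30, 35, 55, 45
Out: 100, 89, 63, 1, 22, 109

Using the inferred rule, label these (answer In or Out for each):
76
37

Rule: multiple of 5 AND at most 75. This holds for each 'In' example and fails for each 'Out' one.

Out, Out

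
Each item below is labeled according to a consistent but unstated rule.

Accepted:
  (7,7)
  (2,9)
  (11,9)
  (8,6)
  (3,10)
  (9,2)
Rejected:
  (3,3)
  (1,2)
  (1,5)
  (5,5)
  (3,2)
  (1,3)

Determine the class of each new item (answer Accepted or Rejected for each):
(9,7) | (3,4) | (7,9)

Accepted, Rejected, Accepted

The common property of the 'Accepted' items is: sum ≥ 11. No 'Rejected' item has it.
Accepted: (9,7), since 9+7 = 16. Rejected: (3,4), since 3+4 = 7. Accepted: (7,9), since 7+9 = 16.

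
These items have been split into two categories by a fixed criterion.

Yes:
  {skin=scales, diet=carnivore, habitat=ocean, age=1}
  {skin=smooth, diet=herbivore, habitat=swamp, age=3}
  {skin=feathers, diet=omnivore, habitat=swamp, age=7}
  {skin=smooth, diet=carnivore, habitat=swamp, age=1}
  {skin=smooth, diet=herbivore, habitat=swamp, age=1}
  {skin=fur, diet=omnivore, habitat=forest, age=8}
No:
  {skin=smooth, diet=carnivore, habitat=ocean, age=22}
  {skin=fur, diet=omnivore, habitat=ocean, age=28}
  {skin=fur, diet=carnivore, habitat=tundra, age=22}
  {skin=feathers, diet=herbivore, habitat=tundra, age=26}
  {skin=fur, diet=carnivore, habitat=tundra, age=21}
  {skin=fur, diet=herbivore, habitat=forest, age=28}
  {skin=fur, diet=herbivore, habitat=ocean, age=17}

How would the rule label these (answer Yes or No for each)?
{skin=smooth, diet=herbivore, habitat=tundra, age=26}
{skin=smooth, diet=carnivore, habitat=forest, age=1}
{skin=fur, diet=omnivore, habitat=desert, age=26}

No, Yes, No

The distinguishing property — age ≤ 8 — holds for all the 'Yes' cases and none of the 'No' cases.
{skin=smooth, diet=herbivore, habitat=tundra, age=26}: No (age = 26). {skin=smooth, diet=carnivore, habitat=forest, age=1}: Yes (age = 1). {skin=fur, diet=omnivore, habitat=desert, age=26}: No (age = 26).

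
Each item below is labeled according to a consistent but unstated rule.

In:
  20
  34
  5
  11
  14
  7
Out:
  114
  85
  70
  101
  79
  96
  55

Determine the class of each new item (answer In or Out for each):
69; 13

Out, In

Rule: at most 34. This holds for each 'In' example and fails for each 'Out' one.
Out: 69, since 69 > 34.
In: 13, since 13 ≤ 34.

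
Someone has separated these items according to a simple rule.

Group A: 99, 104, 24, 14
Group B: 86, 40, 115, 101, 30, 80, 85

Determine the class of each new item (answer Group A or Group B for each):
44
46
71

Group A, Group B, Group B

One predicate separates the groups cleanly: ≡ 4 (mod 5).
44 — 44 mod 5 = 4, hence Group A.
46 — 46 mod 5 = 1, hence Group B.
71 — 71 mod 5 = 1, hence Group B.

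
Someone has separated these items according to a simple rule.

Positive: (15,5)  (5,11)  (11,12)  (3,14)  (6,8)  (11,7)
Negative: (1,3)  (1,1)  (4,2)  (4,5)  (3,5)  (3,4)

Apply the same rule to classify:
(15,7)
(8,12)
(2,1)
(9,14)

'Positive' ⟺ sum ≥ 14.

Positive, Positive, Negative, Positive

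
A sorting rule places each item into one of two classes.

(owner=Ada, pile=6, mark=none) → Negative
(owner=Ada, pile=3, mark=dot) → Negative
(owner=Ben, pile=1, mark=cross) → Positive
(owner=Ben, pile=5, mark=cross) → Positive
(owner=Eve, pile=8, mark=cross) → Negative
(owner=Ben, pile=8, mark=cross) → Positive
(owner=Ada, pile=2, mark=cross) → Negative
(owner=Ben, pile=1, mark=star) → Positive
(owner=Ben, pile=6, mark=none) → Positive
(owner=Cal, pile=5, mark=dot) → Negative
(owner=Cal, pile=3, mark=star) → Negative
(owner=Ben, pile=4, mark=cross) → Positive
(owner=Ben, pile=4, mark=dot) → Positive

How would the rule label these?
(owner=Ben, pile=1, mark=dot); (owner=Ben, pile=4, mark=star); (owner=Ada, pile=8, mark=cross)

A rule that fits every label: owner is Ben — true of each 'Positive' example, false of each 'Negative' one.

Positive, Positive, Negative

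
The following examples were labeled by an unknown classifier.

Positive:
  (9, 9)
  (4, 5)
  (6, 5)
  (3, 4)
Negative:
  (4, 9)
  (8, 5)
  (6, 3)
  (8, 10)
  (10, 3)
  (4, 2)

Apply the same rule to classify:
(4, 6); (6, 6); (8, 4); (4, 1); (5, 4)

The classifier is using: |first − second| ≤ 1.
(4, 6): |4−6| = 2, does not fit → Negative. (6, 6): |6−6| = 0, matches → Positive. (8, 4): |8−4| = 4, does not fit → Negative. (4, 1): |4−1| = 3, does not fit → Negative. (5, 4): |5−4| = 1, matches → Positive.

Negative, Positive, Negative, Negative, Positive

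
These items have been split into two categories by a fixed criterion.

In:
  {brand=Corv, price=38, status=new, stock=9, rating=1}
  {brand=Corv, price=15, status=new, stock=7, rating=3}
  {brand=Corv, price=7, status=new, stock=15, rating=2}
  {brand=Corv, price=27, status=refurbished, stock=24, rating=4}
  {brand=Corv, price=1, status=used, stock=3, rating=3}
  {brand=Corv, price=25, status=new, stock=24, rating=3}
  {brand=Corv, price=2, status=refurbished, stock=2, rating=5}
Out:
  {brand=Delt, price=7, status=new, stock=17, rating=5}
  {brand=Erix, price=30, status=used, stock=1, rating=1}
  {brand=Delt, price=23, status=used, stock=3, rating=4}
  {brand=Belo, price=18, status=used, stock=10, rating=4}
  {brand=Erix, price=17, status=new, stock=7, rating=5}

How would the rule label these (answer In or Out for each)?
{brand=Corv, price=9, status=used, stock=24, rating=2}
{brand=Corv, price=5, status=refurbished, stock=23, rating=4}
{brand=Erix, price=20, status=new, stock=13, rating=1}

In, In, Out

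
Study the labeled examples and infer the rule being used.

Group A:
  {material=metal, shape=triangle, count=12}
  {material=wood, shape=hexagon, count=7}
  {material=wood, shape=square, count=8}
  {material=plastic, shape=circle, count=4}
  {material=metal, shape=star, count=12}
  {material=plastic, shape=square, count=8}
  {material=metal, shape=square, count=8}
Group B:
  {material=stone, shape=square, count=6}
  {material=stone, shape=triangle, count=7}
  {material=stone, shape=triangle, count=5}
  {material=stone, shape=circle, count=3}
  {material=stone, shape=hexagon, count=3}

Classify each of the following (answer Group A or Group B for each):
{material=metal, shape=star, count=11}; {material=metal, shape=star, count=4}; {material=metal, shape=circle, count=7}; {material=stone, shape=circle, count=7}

One predicate separates the groups cleanly: material is not stone.

Group A, Group A, Group A, Group B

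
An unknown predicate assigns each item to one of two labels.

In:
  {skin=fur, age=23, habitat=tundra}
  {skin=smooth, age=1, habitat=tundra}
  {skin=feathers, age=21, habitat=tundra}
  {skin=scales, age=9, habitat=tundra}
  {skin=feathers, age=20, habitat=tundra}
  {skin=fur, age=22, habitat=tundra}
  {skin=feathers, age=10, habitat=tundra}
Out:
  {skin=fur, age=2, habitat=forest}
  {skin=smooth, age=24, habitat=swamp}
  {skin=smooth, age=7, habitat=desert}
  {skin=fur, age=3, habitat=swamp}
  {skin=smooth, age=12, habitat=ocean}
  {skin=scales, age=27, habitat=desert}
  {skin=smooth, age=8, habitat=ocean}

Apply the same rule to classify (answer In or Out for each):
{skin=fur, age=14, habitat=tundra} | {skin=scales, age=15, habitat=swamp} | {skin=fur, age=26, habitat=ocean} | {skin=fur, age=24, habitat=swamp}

'In' ⟺ habitat is tundra.
{skin=fur, age=14, habitat=tundra}: habitat is tundra — qualifies, so In. {skin=scales, age=15, habitat=swamp}: habitat is swamp — fails this test, so Out. {skin=fur, age=26, habitat=ocean}: habitat is ocean — fails this test, so Out. {skin=fur, age=24, habitat=swamp}: habitat is swamp — fails this test, so Out.

In, Out, Out, Out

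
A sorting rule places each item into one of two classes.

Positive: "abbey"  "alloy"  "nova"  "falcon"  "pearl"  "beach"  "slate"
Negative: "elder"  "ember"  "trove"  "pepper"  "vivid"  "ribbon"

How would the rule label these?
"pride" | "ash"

Negative, Positive

Looking at the examples, the only property every 'Positive' case has and every 'Negative' case lacks is: contains 'a'.
"pride" — no 'a', hence Negative.
"ash" — has 'a', hence Positive.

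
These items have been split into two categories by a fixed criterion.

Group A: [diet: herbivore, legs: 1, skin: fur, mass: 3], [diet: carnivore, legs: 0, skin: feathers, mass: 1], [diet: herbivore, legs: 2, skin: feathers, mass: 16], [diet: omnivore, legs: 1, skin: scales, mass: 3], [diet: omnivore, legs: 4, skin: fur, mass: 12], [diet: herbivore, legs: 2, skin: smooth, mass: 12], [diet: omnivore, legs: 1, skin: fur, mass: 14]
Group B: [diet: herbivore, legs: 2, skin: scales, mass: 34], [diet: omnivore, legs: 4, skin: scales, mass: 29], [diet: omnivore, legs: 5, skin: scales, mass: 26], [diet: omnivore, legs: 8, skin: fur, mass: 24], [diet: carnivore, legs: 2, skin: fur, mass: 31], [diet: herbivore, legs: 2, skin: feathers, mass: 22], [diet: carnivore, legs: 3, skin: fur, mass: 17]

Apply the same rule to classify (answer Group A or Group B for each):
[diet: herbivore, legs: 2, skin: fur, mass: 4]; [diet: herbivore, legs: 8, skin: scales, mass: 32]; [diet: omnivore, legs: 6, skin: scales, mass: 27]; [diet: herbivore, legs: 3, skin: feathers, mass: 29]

Group A, Group B, Group B, Group B

A rule that fits every label: mass ≤ 16 — true of each 'Group A' example, false of each 'Group B' one.
[diet: herbivore, legs: 2, skin: fur, mass: 4] → mass = 4 → Group A.
[diet: herbivore, legs: 8, skin: scales, mass: 32] → mass = 32 → Group B.
[diet: omnivore, legs: 6, skin: scales, mass: 27] → mass = 27 → Group B.
[diet: herbivore, legs: 3, skin: feathers, mass: 29] → mass = 29 → Group B.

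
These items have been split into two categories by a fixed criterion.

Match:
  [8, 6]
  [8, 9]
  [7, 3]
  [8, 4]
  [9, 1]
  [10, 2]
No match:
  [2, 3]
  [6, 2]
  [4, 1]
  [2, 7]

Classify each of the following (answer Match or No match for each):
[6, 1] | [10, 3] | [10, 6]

No match, Match, Match

The rule appears to be: sum ≥ 10.
[6, 1] → 6+1 = 7 → No match. [10, 3] → 10+3 = 13 → Match. [10, 6] → 10+6 = 16 → Match.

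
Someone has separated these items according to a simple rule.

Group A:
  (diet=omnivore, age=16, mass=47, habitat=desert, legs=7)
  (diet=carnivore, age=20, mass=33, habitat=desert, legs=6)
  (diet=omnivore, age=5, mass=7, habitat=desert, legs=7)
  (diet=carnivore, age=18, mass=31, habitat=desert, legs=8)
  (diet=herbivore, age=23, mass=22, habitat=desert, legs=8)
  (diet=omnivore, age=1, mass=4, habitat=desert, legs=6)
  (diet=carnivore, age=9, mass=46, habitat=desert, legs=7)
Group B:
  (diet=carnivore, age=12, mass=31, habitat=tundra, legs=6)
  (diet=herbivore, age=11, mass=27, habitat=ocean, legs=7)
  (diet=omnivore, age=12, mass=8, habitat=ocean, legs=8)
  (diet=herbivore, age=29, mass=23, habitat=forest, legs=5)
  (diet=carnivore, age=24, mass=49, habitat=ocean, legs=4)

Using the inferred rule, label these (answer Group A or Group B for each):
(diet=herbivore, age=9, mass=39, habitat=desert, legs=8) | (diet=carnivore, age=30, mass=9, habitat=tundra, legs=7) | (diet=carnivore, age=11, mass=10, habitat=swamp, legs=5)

Group A, Group B, Group B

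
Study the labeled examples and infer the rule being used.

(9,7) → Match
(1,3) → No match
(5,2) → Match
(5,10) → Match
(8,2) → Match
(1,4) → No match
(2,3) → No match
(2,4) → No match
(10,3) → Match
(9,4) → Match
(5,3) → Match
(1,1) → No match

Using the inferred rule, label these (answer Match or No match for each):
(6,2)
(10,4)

The pattern is that an item is 'Match' exactly when: sum ≥ 7.
(6,2): Match (6+2 = 8).
(10,4): Match (10+4 = 14).

Match, Match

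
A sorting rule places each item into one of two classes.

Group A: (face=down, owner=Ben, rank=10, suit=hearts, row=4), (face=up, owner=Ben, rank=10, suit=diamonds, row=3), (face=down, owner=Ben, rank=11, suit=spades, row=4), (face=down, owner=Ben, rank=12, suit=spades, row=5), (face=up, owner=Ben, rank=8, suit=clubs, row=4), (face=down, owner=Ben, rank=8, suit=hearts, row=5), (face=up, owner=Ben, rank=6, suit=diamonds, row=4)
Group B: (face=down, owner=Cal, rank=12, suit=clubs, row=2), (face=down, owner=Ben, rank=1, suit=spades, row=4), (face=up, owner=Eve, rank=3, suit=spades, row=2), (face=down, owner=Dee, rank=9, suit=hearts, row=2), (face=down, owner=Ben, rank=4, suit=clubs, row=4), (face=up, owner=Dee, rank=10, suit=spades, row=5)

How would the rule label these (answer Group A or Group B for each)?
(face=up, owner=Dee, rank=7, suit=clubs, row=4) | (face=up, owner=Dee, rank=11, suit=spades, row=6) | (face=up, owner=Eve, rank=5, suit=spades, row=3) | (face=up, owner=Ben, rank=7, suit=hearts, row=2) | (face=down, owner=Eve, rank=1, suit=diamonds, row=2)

All 'Group A' examples share one property — owner is Ben AND rank ≥ 6 — and every 'Group B' example lacks it.
(face=up, owner=Dee, rank=7, suit=clubs, row=4) → owner is Dee, rank = 7 → Group B. (face=up, owner=Dee, rank=11, suit=spades, row=6) → owner is Dee, rank = 11 → Group B. (face=up, owner=Eve, rank=5, suit=spades, row=3) → owner is Eve, rank = 5 → Group B. (face=up, owner=Ben, rank=7, suit=hearts, row=2) → owner is Ben, rank = 7 → Group A. (face=down, owner=Eve, rank=1, suit=diamonds, row=2) → owner is Eve, rank = 1 → Group B.

Group B, Group B, Group B, Group A, Group B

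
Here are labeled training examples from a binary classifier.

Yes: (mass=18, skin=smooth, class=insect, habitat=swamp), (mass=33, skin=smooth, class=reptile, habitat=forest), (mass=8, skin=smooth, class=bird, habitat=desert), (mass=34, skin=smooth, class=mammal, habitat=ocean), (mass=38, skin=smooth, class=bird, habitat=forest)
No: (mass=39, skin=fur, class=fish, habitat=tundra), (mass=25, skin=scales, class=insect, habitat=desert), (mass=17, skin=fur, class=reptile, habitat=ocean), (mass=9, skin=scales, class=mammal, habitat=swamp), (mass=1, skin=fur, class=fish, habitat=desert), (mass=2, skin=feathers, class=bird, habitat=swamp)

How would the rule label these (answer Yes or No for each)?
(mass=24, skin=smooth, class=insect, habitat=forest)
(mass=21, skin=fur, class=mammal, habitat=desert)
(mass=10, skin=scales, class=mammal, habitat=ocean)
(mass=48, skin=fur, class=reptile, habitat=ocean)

Checking candidate rules against both groups, what survives is: skin is smooth.

Yes, No, No, No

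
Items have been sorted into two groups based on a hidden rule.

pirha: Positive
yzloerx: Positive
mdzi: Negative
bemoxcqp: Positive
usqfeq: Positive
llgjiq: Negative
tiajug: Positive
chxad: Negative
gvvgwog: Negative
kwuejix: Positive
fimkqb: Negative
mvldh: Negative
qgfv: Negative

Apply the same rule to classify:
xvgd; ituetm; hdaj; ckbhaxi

Negative, Positive, Negative, Positive

The common property of the 'Positive' items is: has ≥ 2 vowels. No 'Negative' item has it.
xvgd: 0 vowels — doesn't qualify, so Negative. ituetm: 3 vowels — has this property, so Positive. hdaj: 1 vowel — doesn't qualify, so Negative. ckbhaxi: 2 vowels — has this property, so Positive.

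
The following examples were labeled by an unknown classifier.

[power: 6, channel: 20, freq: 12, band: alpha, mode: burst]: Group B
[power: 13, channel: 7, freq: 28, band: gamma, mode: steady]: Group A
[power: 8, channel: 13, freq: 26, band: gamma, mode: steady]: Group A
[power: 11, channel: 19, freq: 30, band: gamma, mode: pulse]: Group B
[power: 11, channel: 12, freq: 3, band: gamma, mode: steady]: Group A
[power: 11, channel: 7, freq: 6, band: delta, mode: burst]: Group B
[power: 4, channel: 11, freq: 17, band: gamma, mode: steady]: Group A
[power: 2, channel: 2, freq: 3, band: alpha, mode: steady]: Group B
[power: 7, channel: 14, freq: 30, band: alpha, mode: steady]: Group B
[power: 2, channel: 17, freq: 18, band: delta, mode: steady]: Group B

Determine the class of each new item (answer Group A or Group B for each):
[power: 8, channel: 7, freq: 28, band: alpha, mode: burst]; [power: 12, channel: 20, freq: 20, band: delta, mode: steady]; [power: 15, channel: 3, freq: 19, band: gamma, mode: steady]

Group B, Group B, Group A

'Group A' ⟺ mode is steady AND band is gamma.
[power: 8, channel: 7, freq: 28, band: alpha, mode: burst]: Group B (mode is burst, band is alpha).
[power: 12, channel: 20, freq: 20, band: delta, mode: steady]: Group B (mode is steady, band is delta).
[power: 15, channel: 3, freq: 19, band: gamma, mode: steady]: Group A (mode is steady, band is gamma).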